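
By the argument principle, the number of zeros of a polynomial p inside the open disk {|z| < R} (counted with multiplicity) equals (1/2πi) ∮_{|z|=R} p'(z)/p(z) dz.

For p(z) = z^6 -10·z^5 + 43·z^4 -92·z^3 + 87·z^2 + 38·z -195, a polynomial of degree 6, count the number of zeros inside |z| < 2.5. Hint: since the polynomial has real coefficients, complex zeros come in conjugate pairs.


The zeros of p are: 3, (3 + 2i), (3 - 2i), (1 + 2i), (1 - 2i), -1.
Their magnitudes are: 3, 3.606, 3.606, 2.236, 2.236, 1.
Zeros with |z| < R = 2.5: (1 + 2i), (1 - 2i), -1.
Count = 3.
By the argument principle, (1/2πi) ∮_{|z|=R} p'(z)/p(z) dz equals exactly this count.

Number of zeros inside |z| < 2.5: 3.


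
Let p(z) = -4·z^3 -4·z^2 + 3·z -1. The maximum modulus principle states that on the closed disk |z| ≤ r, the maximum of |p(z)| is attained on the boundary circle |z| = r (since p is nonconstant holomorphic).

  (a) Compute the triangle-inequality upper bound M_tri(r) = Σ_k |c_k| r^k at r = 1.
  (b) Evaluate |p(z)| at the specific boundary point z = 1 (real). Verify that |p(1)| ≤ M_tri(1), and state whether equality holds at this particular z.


Coefficients: c_0 = -1, c_1 = 3, c_2 = -4, c_3 = -4. Radius r = 1.
Part (a). Triangle bound: M_tri(r) = Σ_k |c_k| r^k
  = |-1|·1^0 + |3|·1^1 + |-4|·1^2 + |-4|·1^3
  = 1 + 3 + 4 + 4 = 12.
This bounds M(r) := max_{|z|=r} |p(z)| from above; equality holds iff all terms c_k z^k can be made to align in phase at a single z on |z|=r.
Part (b). At z = 1 (real, on the circle |z| = r):
  p(1) = (-1)·1^0 + (3)·1^1 + (-4)·1^2 + (-4)·1^3 = -6.
  |p(1)| = 6.
Check: |p(1)| = 6 ≤ 12 = M_tri(1). ✓ Equality does not hold at z = 1 (the coefficients have mixed signs, so the terms do not all align in phase there).

M_tri(1) = 12; |p(1)| = 6; equality at z=1: no.


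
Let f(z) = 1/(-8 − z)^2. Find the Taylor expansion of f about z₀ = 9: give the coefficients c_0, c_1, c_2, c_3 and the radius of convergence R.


Let w = z − z₀, so z = z₀ + w.
Then -8 − z = -8 − (z₀ + w) = (-8 − z₀) − w = -17 − w.
f(z) = 1/(-17 − w)^2 = (1/(-17)^2) · (1 − w/(-17))^{−2}.
By the binomial series (1−u)^{−2} = Σ_{n≥0} C(n+1, 1) u^n for |u|<1, with u = w/(-17):
  c_n = C(n+1, 1) / (-17)^(n+2).
  c_0 = 1/(-17)^2 = 1/289.
  c_1 = 2/(-17)^3 = -2/4913.
  c_2 = 3/(-17)^4 = 3/83521.
  c_3 = 4/(-17)^5 = -4/1419857.
The series is valid for |w/d| < 1, i.e. |z − z₀| < |d|.
Radius of convergence: R = |-8 − z₀| = |-17| = 17 (distance from z₀ to the singularity z = -8).

c_0 = 1/289, c_1 = -2/4913, c_2 = 3/83521, c_3 = -4/1419857; R = 17.


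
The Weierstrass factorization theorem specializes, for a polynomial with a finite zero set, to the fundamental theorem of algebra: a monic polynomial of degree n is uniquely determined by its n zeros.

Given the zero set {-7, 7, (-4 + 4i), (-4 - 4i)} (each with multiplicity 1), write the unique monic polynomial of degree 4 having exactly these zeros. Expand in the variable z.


The polynomial is p(z) = ∏_{α ∈ S} (z − α), where S = {-7, 7, (-4 + 4i), (-4 - 4i)}.
Expanding the product yields: p(z) = z^4 + 8·z^3 -17·z^2 -392·z -1568.
Note conjugate pairs combine to real quadratics: (z − (-4+4i))(z − (-4−4i)) = z² + 8z + 32.
The resulting polynomial has degree 4 and real coefficients as required.

p(z) = z^4 + 8·z^3 -17·z^2 -392·z -1568.


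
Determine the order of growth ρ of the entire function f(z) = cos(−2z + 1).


cos(w) is a linear combination of e^{iw} and e^{−iw} (or e^w, e^{−w} in the hyperbolic case), so |cos(w)| ≤ e^{|w|}. With w = −2z + 1, |w| ≤ 2|z| + 1 = 2r + 1 on |z| = r, giving M(r) ≤ e^{2r + 1}, so ρ ≤ 1. On a suitable ray (z = it for sin/cos; z = t for sinh/cosh, t real → ∞), |cos(−2z + 1)| grows like e^{2|t|}/2, so ρ ≥ 1. Hence ρ = 1.
Therefore ρ = 1.

Order ρ = 1.


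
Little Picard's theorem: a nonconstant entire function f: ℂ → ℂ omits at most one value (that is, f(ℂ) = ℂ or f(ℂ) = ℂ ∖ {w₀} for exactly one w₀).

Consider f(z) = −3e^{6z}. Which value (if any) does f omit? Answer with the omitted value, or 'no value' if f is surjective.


Little Picard bounds the complement of f(ℂ) to at most one point.
e^{6z} is never zero on ℂ, so -3·e^{6z} takes every value in ℂ ∖ {0}. Adding 0 shifts the range to ℂ ∖ {0}. Thus f omits exactly the value 0.

Omitted value: 0.


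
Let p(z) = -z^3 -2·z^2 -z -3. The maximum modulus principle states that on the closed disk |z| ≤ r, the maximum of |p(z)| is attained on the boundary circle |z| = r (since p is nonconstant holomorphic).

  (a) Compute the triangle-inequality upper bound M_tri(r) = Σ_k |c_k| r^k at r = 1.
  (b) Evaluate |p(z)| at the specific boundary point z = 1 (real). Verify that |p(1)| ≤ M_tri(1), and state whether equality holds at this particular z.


Coefficients: c_0 = -3, c_1 = -1, c_2 = -2, c_3 = -1. Radius r = 1.
Part (a). Triangle bound: M_tri(r) = Σ_k |c_k| r^k
  = |-3|·1^0 + |-1|·1^1 + |-2|·1^2 + |-1|·1^3
  = 3 + 1 + 2 + 1 = 7.
This bounds M(r) := max_{|z|=r} |p(z)| from above; equality holds iff all terms c_k z^k can be made to align in phase at a single z on |z|=r.
Part (b). At z = 1 (real, on the circle |z| = r):
  p(1) = (-3)·1^0 + (-1)·1^1 + (-2)·1^2 + (-1)·1^3 = -7.
  |p(1)| = 7.
Since all nonzero coefficients share the same sign, |p(1)| = 7 = M_tri(1); the triangle bound is attained at z = 1, so in fact M(r) = 7.

M_tri(1) = 7; |p(1)| = 7; equality at z=1: yes.


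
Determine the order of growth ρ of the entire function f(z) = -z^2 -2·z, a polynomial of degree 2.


|f(z)| ≤ Σ|c_k|·r^k = O(r^2) as r → ∞. Polynomial growth is O(e^{r^ε}) for every ε > 0 (since r^2/e^{r^ε} → 0), so ρ ≤ ε for all ε > 0, i.e. ρ = 0. Every nonconstant polynomial has order 0.
Therefore ρ = 0.

Order ρ = 0.


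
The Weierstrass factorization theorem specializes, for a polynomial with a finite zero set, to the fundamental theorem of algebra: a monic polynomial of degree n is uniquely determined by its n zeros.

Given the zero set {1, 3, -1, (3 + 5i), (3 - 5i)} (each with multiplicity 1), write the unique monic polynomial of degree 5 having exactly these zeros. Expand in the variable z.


The polynomial is p(z) = ∏_{α ∈ S} (z − α), where S = {1, 3, -1, (3 + 5i), (3 - 5i)}.
Expanding the product yields: p(z) = z^5 -9·z^4 + 51·z^3 -93·z^2 -52·z + 102.
Note conjugate pairs combine to real quadratics: (z − (3+5i))(z − (3−5i)) = z² − 6z + 34.
The resulting polynomial has degree 5 and real coefficients as required.

p(z) = z^5 -9·z^4 + 51·z^3 -93·z^2 -52·z + 102.


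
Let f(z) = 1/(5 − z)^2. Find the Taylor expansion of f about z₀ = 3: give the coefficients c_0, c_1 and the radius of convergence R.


Let w = z − z₀, so z = z₀ + w.
Then 5 − z = 5 − (z₀ + w) = (5 − z₀) − w = 2 − w.
f(z) = 1/(2 − w)^2 = (1/(2)^2) · (1 − w/(2))^{−2}.
By the binomial series (1−u)^{−2} = Σ_{n≥0} C(n+1, 1) u^n for |u|<1, with u = w/(2):
  c_n = C(n+1, 1) / (2)^(n+2).
  c_0 = 1/(2)^2 = 1/4.
  c_1 = 2/(2)^3 = 1/4.
The series is valid for |w/d| < 1, i.e. |z − z₀| < |d|.
Radius of convergence: R = |5 − z₀| = |2| = 2 (distance from z₀ to the singularity z = 5).

c_0 = 1/4, c_1 = 1/4; R = 2.


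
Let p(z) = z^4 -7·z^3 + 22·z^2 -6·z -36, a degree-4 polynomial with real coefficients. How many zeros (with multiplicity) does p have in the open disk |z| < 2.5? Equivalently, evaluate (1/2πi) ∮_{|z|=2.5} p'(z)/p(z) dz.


The zeros of p are: -1, 2, (3 + 3i), (3 - 3i).
Their magnitudes are: 1, 2, 4.243, 4.243.
Zeros with |z| < R = 2.5: -1, 2.
Count = 2.
By the argument principle, (1/2πi) ∮_{|z|=R} p'(z)/p(z) dz equals exactly this count.

Number of zeros inside |z| < 2.5: 2.


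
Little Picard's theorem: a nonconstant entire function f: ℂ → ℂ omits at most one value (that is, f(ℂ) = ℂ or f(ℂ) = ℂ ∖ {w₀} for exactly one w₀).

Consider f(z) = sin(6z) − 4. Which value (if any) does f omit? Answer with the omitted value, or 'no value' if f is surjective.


Little Picard bounds the complement of f(ℂ) to at most one point.
sin is entire and surjective onto ℂ: for every w ∈ ℂ, sin(ζ) = w has a solution ζ ∈ ℂ (e.g., via the complex inverse arcsin). With ζ = 6z this gives z = ζ/(6). Then 1·sin(6z) takes every value in 1·ℂ = ℂ, and adding -4 is a bijection of ℂ. So f is surjective and omits no value. (Note: only on the real line is sin bounded by [−1, 1].)

Omitted value: no value.


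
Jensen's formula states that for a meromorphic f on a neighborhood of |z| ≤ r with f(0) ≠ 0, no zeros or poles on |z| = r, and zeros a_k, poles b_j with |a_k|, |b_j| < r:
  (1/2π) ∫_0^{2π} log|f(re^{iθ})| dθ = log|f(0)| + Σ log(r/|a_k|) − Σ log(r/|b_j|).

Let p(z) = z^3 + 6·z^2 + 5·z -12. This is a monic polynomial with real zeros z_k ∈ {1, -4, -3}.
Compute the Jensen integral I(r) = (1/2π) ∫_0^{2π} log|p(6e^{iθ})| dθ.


Zeros: -4, -3, 1; r = 6.
Inside |z| < r: -4, -3, 1. Outside (|z| ≥ r): ∅.
p(0) = -12, so log|p(0)| = log(12) = 2.4849.
Apply Jensen: I(r) = log|p(0)| + Σ_k log(r/|z_k|), summed over zeros inside |z| < r.
  log(r/|z_k|) for z_k = 1: log(6/1) = 1.7918
  log(r/|z_k|) for z_k = -4: log(6/4) = 0.4055
  log(r/|z_k|) for z_k = -3: log(6/3) = 0.6931
Sum over inside zeros: 2.8904.
I(r) = log|p(0)| + (inside sum) = 2.4849 + 2.8904 = 5.3753.
Closed form (all zeros inside, monic): I(r) = n·log(r) = 3·log(6) = 5.3753. ✓

I(r) ≈ 5.3753.


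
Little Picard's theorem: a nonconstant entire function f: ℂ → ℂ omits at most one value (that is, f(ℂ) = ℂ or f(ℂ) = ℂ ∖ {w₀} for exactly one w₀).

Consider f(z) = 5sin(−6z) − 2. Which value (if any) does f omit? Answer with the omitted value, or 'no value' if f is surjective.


Little Picard bounds the complement of f(ℂ) to at most one point.
sin is entire and surjective onto ℂ: for every w ∈ ℂ, sin(ζ) = w has a solution ζ ∈ ℂ (e.g., via the complex inverse arcsin). With ζ = −6z this gives z = ζ/(-6). Then 5·sin(−6z) takes every value in 5·ℂ = ℂ, and adding -2 is a bijection of ℂ. So f is surjective and omits no value. (Note: only on the real line is sin bounded by [−1, 1].)

Omitted value: no value.


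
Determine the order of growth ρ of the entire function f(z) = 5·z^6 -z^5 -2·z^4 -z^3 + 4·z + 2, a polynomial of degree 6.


|f(z)| ≤ Σ|c_k|·r^k = O(r^6) as r → ∞. Polynomial growth is O(e^{r^ε}) for every ε > 0 (since r^6/e^{r^ε} → 0), so ρ ≤ ε for all ε > 0, i.e. ρ = 0. Every nonconstant polynomial has order 0.
Therefore ρ = 0.

Order ρ = 0.


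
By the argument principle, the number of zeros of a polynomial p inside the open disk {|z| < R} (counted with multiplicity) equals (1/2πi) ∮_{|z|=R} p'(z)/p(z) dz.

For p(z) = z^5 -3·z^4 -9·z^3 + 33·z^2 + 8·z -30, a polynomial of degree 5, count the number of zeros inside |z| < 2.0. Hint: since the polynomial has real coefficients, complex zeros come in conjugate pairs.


The zeros of p are: (3 + 1i), (3 - 1i), -1, 1, -3.
Their magnitudes are: 3.162, 3.162, 1, 1, 3.
Zeros with |z| < R = 2.0: -1, 1.
Count = 2.
By the argument principle, (1/2πi) ∮_{|z|=R} p'(z)/p(z) dz equals exactly this count.

Number of zeros inside |z| < 2.0: 2.


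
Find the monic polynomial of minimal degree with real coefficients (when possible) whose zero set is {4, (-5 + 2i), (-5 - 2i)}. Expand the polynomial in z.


The polynomial is p(z) = ∏_{α ∈ S} (z − α), where S = {4, (-5 + 2i), (-5 - 2i)}.
Expanding the product yields: p(z) = z^3 + 6·z^2 -11·z -116.
Note conjugate pairs combine to real quadratics: (z − (-5+2i))(z − (-5−2i)) = z² + 10z + 29.
The resulting polynomial has degree 3 and real coefficients as required.

p(z) = z^3 + 6·z^2 -11·z -116.


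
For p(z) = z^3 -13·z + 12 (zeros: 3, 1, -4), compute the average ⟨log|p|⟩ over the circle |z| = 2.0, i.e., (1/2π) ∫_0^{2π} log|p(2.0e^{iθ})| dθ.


Zeros: -4, 1, 3; r = 2.0.
Inside |z| < r: 1. Outside (|z| ≥ r): -4, 3.
p(0) = 12, so log|p(0)| = log(12) = 2.4849.
Apply Jensen: I(r) = log|p(0)| + Σ_k log(r/|z_k|), summed over zeros inside |z| < r.
  log(r/|z_k|) for z_k = 1: log(2.0/1) = 0.6931
  Outside zeros (-4, 3) contribute nothing to the Jensen sum.
Sum over inside zeros: 0.6931.
I(r) = log|p(0)| + (inside sum) = 2.4849 + 0.6931 = 3.1781.
Note: since some zeros are outside |z| ≤ r, the simplified n·log(r) form does NOT apply — only the inside zeros contribute.

I(r) ≈ 3.1781.


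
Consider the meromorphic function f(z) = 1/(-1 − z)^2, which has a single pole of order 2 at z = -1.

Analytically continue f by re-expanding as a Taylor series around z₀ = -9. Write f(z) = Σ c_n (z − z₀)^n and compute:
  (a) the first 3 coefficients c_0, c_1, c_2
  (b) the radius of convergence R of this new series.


Let w = z − z₀, so z = z₀ + w.
Then -1 − z = -1 − (z₀ + w) = (-1 − z₀) − w = 8 − w.
f(z) = 1/(8 − w)^2 = (1/(8)^2) · (1 − w/(8))^{−2}.
By the binomial series (1−u)^{−2} = Σ_{n≥0} C(n+1, 1) u^n for |u|<1, with u = w/(8):
  c_n = C(n+1, 1) / (8)^(n+2).
  c_0 = 1/(8)^2 = 1/64.
  c_1 = 2/(8)^3 = 1/256.
  c_2 = 3/(8)^4 = 3/4096.
The series is valid for |w/d| < 1, i.e. |z − z₀| < |d|.
Radius of convergence: R = |-1 − z₀| = |8| = 8 (distance from z₀ to the singularity z = -1).

c_0 = 1/64, c_1 = 1/256, c_2 = 3/4096; R = 8.


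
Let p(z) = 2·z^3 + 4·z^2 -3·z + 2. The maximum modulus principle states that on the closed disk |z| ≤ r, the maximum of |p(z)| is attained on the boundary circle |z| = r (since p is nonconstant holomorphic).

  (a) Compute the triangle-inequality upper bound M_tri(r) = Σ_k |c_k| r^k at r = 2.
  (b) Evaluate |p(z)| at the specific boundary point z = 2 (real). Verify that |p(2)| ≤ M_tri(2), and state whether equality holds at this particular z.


Coefficients: c_0 = 2, c_1 = -3, c_2 = 4, c_3 = 2. Radius r = 2.
Part (a). Triangle bound: M_tri(r) = Σ_k |c_k| r^k
  = |2|·2^0 + |-3|·2^1 + |4|·2^2 + |2|·2^3
  = 2 + 6 + 16 + 16 = 40.
This bounds M(r) := max_{|z|=r} |p(z)| from above; equality holds iff all terms c_k z^k can be made to align in phase at a single z on |z|=r.
Part (b). At z = 2 (real, on the circle |z| = r):
  p(2) = (2)·2^0 + (-3)·2^1 + (4)·2^2 + (2)·2^3 = 28.
  |p(2)| = 28.
Check: |p(2)| = 28 ≤ 40 = M_tri(2). ✓ Equality does not hold at z = 2 (the coefficients have mixed signs, so the terms do not all align in phase there).

M_tri(2) = 40; |p(2)| = 28; equality at z=2: no.


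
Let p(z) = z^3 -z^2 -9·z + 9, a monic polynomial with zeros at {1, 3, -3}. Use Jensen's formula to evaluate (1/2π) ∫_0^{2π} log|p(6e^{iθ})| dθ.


Zeros: -3, 1, 3; r = 6.
Inside |z| < r: -3, 1, 3. Outside (|z| ≥ r): ∅.
p(0) = 9, so log|p(0)| = log(9) = 2.1972.
Apply Jensen: I(r) = log|p(0)| + Σ_k log(r/|z_k|), summed over zeros inside |z| < r.
  log(r/|z_k|) for z_k = 1: log(6/1) = 1.7918
  log(r/|z_k|) for z_k = 3: log(6/3) = 0.6931
  log(r/|z_k|) for z_k = -3: log(6/3) = 0.6931
Sum over inside zeros: 3.1781.
I(r) = log|p(0)| + (inside sum) = 2.1972 + 3.1781 = 5.3753.
Closed form (all zeros inside, monic): I(r) = n·log(r) = 3·log(6) = 5.3753. ✓

I(r) ≈ 5.3753.


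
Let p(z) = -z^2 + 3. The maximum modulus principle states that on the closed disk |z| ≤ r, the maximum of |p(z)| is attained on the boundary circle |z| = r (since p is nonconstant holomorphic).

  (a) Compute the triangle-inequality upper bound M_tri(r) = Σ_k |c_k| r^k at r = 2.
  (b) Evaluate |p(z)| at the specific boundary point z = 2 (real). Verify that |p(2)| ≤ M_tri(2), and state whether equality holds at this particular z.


Coefficients: c_0 = 3, c_1 = 0, c_2 = -1. Radius r = 2.
Part (a). Triangle bound: M_tri(r) = Σ_k |c_k| r^k
  = |3|·2^0 + |0|·2^1 + |-1|·2^2
  = 3 + 0 + 4 = 7.
This bounds M(r) := max_{|z|=r} |p(z)| from above; equality holds iff all terms c_k z^k can be made to align in phase at a single z on |z|=r.
Part (b). At z = 2 (real, on the circle |z| = r):
  p(2) = (3)·2^0 + (0)·2^1 + (-1)·2^2 = -1.
  |p(2)| = 1.
Check: |p(2)| = 1 ≤ 7 = M_tri(2). ✓ Equality does not hold at z = 2 (the coefficients have mixed signs, so the terms do not all align in phase there).

M_tri(2) = 7; |p(2)| = 1; equality at z=2: no.


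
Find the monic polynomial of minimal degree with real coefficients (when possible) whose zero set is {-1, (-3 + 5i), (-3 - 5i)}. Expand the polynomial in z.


The polynomial is p(z) = ∏_{α ∈ S} (z − α), where S = {-1, (-3 + 5i), (-3 - 5i)}.
Expanding the product yields: p(z) = z^3 + 7·z^2 + 40·z + 34.
Note conjugate pairs combine to real quadratics: (z − (-3+5i))(z − (-3−5i)) = z² + 6z + 34.
The resulting polynomial has degree 3 and real coefficients as required.

p(z) = z^3 + 7·z^2 + 40·z + 34.


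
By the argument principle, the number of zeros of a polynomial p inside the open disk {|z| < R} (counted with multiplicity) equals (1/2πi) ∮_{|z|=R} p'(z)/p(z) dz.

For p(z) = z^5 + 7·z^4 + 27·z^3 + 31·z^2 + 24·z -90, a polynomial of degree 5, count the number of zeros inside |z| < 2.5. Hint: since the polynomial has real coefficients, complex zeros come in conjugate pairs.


The zeros of p are: 1, (-1 + 2i), (-1 - 2i), (-3 + 3i), (-3 - 3i).
Their magnitudes are: 1, 2.236, 2.236, 4.243, 4.243.
Zeros with |z| < R = 2.5: 1, (-1 + 2i), (-1 - 2i).
Count = 3.
By the argument principle, (1/2πi) ∮_{|z|=R} p'(z)/p(z) dz equals exactly this count.

Number of zeros inside |z| < 2.5: 3.


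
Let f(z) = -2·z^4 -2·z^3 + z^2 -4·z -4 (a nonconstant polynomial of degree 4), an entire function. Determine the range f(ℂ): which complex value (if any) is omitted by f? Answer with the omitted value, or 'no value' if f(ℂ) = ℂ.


Little Picard bounds the complement of f(ℂ) to at most one point.
For every w ∈ ℂ, the equation p(z) − w = 0 is a nonconstant polynomial in z and hence has at least one root by the fundamental theorem of algebra. So p is surjective onto ℂ, omitting no value.

Omitted value: no value.


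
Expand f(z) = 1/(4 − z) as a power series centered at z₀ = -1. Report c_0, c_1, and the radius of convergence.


Let w = z − z₀, so z = z₀ + w.
Then 4 − z = 4 − (z₀ + w) = (4 − z₀) − w = 5 − w.
f(z) = 1/(5 − w) = (1/(5)) · 1/(1 − w/(5)) = Σ_{n≥0} w^n / (5)^(n+1).
So c_n = 1/(5)^(n+1):
  c_0 = 1/(5)^1 = 1/5.
  c_1 = 1/(5)^2 = 1/25.
The series is valid for |w/d| < 1, i.e. |z − z₀| < |d|.
Radius of convergence: R = |4 − z₀| = |5| = 5 (distance from z₀ to the singularity z = 4).

c_0 = 1/5, c_1 = 1/25; R = 5.


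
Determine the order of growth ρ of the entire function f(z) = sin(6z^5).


Write sin(w) = (e^{iw} ± e^{−iw})/(2 or 2i), so |sin(w)| ≤ e^{|w|}. With w = 6z^5, |w| ≤ 6r^5 + 0 on |z|=r, giving M(r) ≤ e^{6r^5 + 0} and ρ ≤ 5. For the lower bound, choose z on |z|=r with 6z^5 purely imaginary of modulus 6r^5; then |sin(6z^5)| grows like e^{6r^5}/2, so ρ ≥ 5. Hence ρ = 5.
Therefore ρ = 5.

Order ρ = 5.


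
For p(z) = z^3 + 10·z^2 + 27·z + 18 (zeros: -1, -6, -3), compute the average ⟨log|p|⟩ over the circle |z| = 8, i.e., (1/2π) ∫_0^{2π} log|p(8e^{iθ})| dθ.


Zeros: -6, -3, -1; r = 8.
Inside |z| < r: -6, -3, -1. Outside (|z| ≥ r): ∅.
p(0) = 18, so log|p(0)| = log(18) = 2.8904.
Apply Jensen: I(r) = log|p(0)| + Σ_k log(r/|z_k|), summed over zeros inside |z| < r.
  log(r/|z_k|) for z_k = -1: log(8/1) = 2.0794
  log(r/|z_k|) for z_k = -6: log(8/6) = 0.2877
  log(r/|z_k|) for z_k = -3: log(8/3) = 0.9808
Sum over inside zeros: 3.3480.
I(r) = log|p(0)| + (inside sum) = 2.8904 + 3.3480 = 6.2383.
Closed form (all zeros inside, monic): I(r) = n·log(r) = 3·log(8) = 6.2383. ✓

I(r) ≈ 6.2383.


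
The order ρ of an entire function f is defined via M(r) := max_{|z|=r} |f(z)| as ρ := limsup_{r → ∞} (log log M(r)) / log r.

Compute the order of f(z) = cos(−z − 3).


cos(w) is a linear combination of e^{iw} and e^{−iw} (or e^w, e^{−w} in the hyperbolic case), so |cos(w)| ≤ e^{|w|}. With w = −z − 3, |w| ≤ 1|z| + 3 = 1r + 3 on |z| = r, giving M(r) ≤ e^{1r + 3}, so ρ ≤ 1. On a suitable ray (z = it for sin/cos; z = t for sinh/cosh, t real → ∞), |cos(−z − 3)| grows like e^{1|t|}/2, so ρ ≥ 1. Hence ρ = 1.
Therefore ρ = 1.

Order ρ = 1.


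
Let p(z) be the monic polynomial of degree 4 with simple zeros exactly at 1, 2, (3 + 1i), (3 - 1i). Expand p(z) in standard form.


The polynomial is p(z) = ∏_{α ∈ S} (z − α), where S = {1, 2, (3 + 1i), (3 - 1i)}.
Expanding the product yields: p(z) = z^4 -9·z^3 + 30·z^2 -42·z + 20.
Note conjugate pairs combine to real quadratics: (z − (3+1i))(z − (3−1i)) = z² − 6z + 10.
The resulting polynomial has degree 4 and real coefficients as required.

p(z) = z^4 -9·z^3 + 30·z^2 -42·z + 20.


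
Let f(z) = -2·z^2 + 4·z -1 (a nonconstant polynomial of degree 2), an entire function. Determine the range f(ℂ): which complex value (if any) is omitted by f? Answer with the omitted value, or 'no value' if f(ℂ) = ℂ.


Little Picard bounds the complement of f(ℂ) to at most one point.
For every w ∈ ℂ, the equation p(z) − w = 0 is a nonconstant polynomial in z and hence has at least one root by the fundamental theorem of algebra. So p is surjective onto ℂ, omitting no value.

Omitted value: no value.


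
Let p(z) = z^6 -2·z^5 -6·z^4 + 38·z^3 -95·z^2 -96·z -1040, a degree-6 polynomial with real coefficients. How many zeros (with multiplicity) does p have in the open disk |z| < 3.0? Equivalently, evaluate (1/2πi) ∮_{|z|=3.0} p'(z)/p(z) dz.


The zeros of p are: 4, (-1 + 2i), (-1 - 2i), (2 + 3i), (2 - 3i), -4.
Their magnitudes are: 4, 2.236, 2.236, 3.606, 3.606, 4.
Zeros with |z| < R = 3.0: (-1 + 2i), (-1 - 2i).
Count = 2.
By the argument principle, (1/2πi) ∮_{|z|=R} p'(z)/p(z) dz equals exactly this count.

Number of zeros inside |z| < 3.0: 2.


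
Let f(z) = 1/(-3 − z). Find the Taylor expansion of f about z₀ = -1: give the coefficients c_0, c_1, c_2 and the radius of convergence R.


Let w = z − z₀, so z = z₀ + w.
Then -3 − z = -3 − (z₀ + w) = (-3 − z₀) − w = -2 − w.
f(z) = 1/(-2 − w) = (1/(-2)) · 1/(1 − w/(-2)) = Σ_{n≥0} w^n / (-2)^(n+1).
So c_n = 1/(-2)^(n+1):
  c_0 = 1/(-2)^1 = -1/2.
  c_1 = 1/(-2)^2 = 1/4.
  c_2 = 1/(-2)^3 = -1/8.
The series is valid for |w/d| < 1, i.e. |z − z₀| < |d|.
Radius of convergence: R = |-3 − z₀| = |-2| = 2 (distance from z₀ to the singularity z = -3).

c_0 = -1/2, c_1 = 1/4, c_2 = -1/8; R = 2.


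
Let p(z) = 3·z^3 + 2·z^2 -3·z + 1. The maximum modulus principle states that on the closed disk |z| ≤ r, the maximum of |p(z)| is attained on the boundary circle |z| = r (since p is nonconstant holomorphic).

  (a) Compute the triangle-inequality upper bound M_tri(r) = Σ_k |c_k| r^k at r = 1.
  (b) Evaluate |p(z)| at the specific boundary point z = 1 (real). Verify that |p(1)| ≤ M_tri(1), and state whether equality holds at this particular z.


Coefficients: c_0 = 1, c_1 = -3, c_2 = 2, c_3 = 3. Radius r = 1.
Part (a). Triangle bound: M_tri(r) = Σ_k |c_k| r^k
  = |1|·1^0 + |-3|·1^1 + |2|·1^2 + |3|·1^3
  = 1 + 3 + 2 + 3 = 9.
This bounds M(r) := max_{|z|=r} |p(z)| from above; equality holds iff all terms c_k z^k can be made to align in phase at a single z on |z|=r.
Part (b). At z = 1 (real, on the circle |z| = r):
  p(1) = (1)·1^0 + (-3)·1^1 + (2)·1^2 + (3)·1^3 = 3.
  |p(1)| = 3.
Check: |p(1)| = 3 ≤ 9 = M_tri(1). ✓ Equality does not hold at z = 1 (the coefficients have mixed signs, so the terms do not all align in phase there).

M_tri(1) = 9; |p(1)| = 3; equality at z=1: no.


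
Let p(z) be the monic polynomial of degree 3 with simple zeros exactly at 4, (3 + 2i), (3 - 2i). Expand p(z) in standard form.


The polynomial is p(z) = ∏_{α ∈ S} (z − α), where S = {4, (3 + 2i), (3 - 2i)}.
Expanding the product yields: p(z) = z^3 -10·z^2 + 37·z -52.
Note conjugate pairs combine to real quadratics: (z − (3+2i))(z − (3−2i)) = z² − 6z + 13.
The resulting polynomial has degree 3 and real coefficients as required.

p(z) = z^3 -10·z^2 + 37·z -52.


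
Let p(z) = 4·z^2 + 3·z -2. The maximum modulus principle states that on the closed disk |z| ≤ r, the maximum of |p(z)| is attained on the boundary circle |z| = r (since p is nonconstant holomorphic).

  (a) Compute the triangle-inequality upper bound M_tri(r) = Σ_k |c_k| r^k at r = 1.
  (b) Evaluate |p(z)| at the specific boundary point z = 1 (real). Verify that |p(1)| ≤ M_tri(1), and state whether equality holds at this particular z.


Coefficients: c_0 = -2, c_1 = 3, c_2 = 4. Radius r = 1.
Part (a). Triangle bound: M_tri(r) = Σ_k |c_k| r^k
  = |-2|·1^0 + |3|·1^1 + |4|·1^2
  = 2 + 3 + 4 = 9.
This bounds M(r) := max_{|z|=r} |p(z)| from above; equality holds iff all terms c_k z^k can be made to align in phase at a single z on |z|=r.
Part (b). At z = 1 (real, on the circle |z| = r):
  p(1) = (-2)·1^0 + (3)·1^1 + (4)·1^2 = 5.
  |p(1)| = 5.
Check: |p(1)| = 5 ≤ 9 = M_tri(1). ✓ Equality does not hold at z = 1 (the coefficients have mixed signs, so the terms do not all align in phase there).

M_tri(1) = 9; |p(1)| = 5; equality at z=1: no.


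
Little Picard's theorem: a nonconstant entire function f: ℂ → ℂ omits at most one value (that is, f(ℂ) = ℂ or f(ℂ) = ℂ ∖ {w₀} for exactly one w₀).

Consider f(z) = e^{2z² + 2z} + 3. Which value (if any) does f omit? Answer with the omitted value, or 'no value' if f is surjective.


Little Picard bounds the complement of f(ℂ) to at most one point.
The exponent g(z) = 2z² + 2z is a nonconstant polynomial, hence surjective onto ℂ. So e^{g(z)} takes every value in {e^w : w ∈ ℂ} = ℂ ∖ {0}. Adding 3 shifts the range to ℂ ∖ {3}. f omits exactly 3.

Omitted value: 3.


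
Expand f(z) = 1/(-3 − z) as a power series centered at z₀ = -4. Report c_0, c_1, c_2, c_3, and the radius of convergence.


Let w = z − z₀, so z = z₀ + w.
Then -3 − z = -3 − (z₀ + w) = (-3 − z₀) − w = 1 − w.
f(z) = 1/(1 − w) = (1/(1)) · 1/(1 − w/(1)) = Σ_{n≥0} w^n / (1)^(n+1).
So c_n = 1/(1)^(n+1):
  c_0 = 1/(1)^1 = 1.
  c_1 = 1/(1)^2 = 1.
  c_2 = 1/(1)^3 = 1.
  c_3 = 1/(1)^4 = 1.
The series is valid for |w/d| < 1, i.e. |z − z₀| < |d|.
Radius of convergence: R = |-3 − z₀| = |1| = 1 (distance from z₀ to the singularity z = -3).

c_0 = 1, c_1 = 1, c_2 = 1, c_3 = 1; R = 1.


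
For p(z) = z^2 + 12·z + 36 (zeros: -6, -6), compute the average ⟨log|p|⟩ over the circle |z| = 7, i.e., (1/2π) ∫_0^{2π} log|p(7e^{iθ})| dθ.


Zeros: -6, -6; r = 7.
Inside |z| < r: -6, -6. Outside (|z| ≥ r): ∅.
p(0) = 36, so log|p(0)| = log(36) = 3.5835.
Apply Jensen: I(r) = log|p(0)| + Σ_k log(r/|z_k|), summed over zeros inside |z| < r.
  log(r/|z_k|) for z_k = -6: log(7/6) = 0.1542
  log(r/|z_k|) for z_k = -6: log(7/6) = 0.1542
Sum over inside zeros: 0.3083.
I(r) = log|p(0)| + (inside sum) = 3.5835 + 0.3083 = 3.8918.
Closed form (all zeros inside, monic): I(r) = n·log(r) = 2·log(7) = 3.8918. ✓

I(r) ≈ 3.8918.


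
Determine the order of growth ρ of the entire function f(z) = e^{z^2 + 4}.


|e^{z^2 + 4}| = e^{Re(1·z^2) + 4} ≤ e^{1|z|^2 + 4} = e^{1r^2 + 4} on |z| = r, so ρ ≤ 2. Choosing z on |z|=r so that 1·z^2 is real positive (always possible by picking arg z appropriately) gives |f(z)| = e^{1r^2 + 4}, matching the bound. The additive constant 4 does not affect log log M(r) ~ 2·log r. Hence ρ = 2.
Therefore ρ = 2.

Order ρ = 2.


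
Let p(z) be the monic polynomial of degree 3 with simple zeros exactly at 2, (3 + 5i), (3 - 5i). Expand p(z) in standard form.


The polynomial is p(z) = ∏_{α ∈ S} (z − α), where S = {2, (3 + 5i), (3 - 5i)}.
Expanding the product yields: p(z) = z^3 -8·z^2 + 46·z -68.
Note conjugate pairs combine to real quadratics: (z − (3+5i))(z − (3−5i)) = z² − 6z + 34.
The resulting polynomial has degree 3 and real coefficients as required.

p(z) = z^3 -8·z^2 + 46·z -68.


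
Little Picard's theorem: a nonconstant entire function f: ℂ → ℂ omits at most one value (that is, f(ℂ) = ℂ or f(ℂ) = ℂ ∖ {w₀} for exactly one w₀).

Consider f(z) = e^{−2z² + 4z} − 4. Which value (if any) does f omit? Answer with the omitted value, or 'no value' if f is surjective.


Little Picard bounds the complement of f(ℂ) to at most one point.
The exponent g(z) = −2z² + 4z is a nonconstant polynomial, hence surjective onto ℂ. So e^{g(z)} takes every value in {e^w : w ∈ ℂ} = ℂ ∖ {0}. Adding -4 shifts the range to ℂ ∖ {-4}. f omits exactly -4.

Omitted value: -4.


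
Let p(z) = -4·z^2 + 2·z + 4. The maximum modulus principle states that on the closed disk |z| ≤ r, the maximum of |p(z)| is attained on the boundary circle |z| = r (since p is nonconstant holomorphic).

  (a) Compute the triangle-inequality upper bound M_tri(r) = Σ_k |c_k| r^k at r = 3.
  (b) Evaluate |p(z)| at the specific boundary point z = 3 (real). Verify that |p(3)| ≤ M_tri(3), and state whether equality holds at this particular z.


Coefficients: c_0 = 4, c_1 = 2, c_2 = -4. Radius r = 3.
Part (a). Triangle bound: M_tri(r) = Σ_k |c_k| r^k
  = |4|·3^0 + |2|·3^1 + |-4|·3^2
  = 4 + 6 + 36 = 46.
This bounds M(r) := max_{|z|=r} |p(z)| from above; equality holds iff all terms c_k z^k can be made to align in phase at a single z on |z|=r.
Part (b). At z = 3 (real, on the circle |z| = r):
  p(3) = (4)·3^0 + (2)·3^1 + (-4)·3^2 = -26.
  |p(3)| = 26.
Check: |p(3)| = 26 ≤ 46 = M_tri(3). ✓ Equality does not hold at z = 3 (the coefficients have mixed signs, so the terms do not all align in phase there).

M_tri(3) = 46; |p(3)| = 26; equality at z=3: no.


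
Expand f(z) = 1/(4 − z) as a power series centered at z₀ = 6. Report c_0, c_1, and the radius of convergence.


Let w = z − z₀, so z = z₀ + w.
Then 4 − z = 4 − (z₀ + w) = (4 − z₀) − w = -2 − w.
f(z) = 1/(-2 − w) = (1/(-2)) · 1/(1 − w/(-2)) = Σ_{n≥0} w^n / (-2)^(n+1).
So c_n = 1/(-2)^(n+1):
  c_0 = 1/(-2)^1 = -1/2.
  c_1 = 1/(-2)^2 = 1/4.
The series is valid for |w/d| < 1, i.e. |z − z₀| < |d|.
Radius of convergence: R = |4 − z₀| = |-2| = 2 (distance from z₀ to the singularity z = 4).

c_0 = -1/2, c_1 = 1/4; R = 2.


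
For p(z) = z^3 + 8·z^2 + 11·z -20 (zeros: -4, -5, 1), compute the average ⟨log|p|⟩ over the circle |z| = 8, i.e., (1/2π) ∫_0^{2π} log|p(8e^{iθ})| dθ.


Zeros: -5, -4, 1; r = 8.
Inside |z| < r: -5, -4, 1. Outside (|z| ≥ r): ∅.
p(0) = -20, so log|p(0)| = log(20) = 2.9957.
Apply Jensen: I(r) = log|p(0)| + Σ_k log(r/|z_k|), summed over zeros inside |z| < r.
  log(r/|z_k|) for z_k = -4: log(8/4) = 0.6931
  log(r/|z_k|) for z_k = -5: log(8/5) = 0.4700
  log(r/|z_k|) for z_k = 1: log(8/1) = 2.0794
Sum over inside zeros: 3.2426.
I(r) = log|p(0)| + (inside sum) = 2.9957 + 3.2426 = 6.2383.
Closed form (all zeros inside, monic): I(r) = n·log(r) = 3·log(8) = 6.2383. ✓

I(r) ≈ 6.2383.


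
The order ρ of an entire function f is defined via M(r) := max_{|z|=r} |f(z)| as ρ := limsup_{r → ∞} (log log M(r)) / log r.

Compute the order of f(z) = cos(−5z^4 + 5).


Write cos(w) = (e^{iw} ± e^{−iw})/(2 or 2i), so |cos(w)| ≤ e^{|w|}. With w = −5z^4 + 5, |w| ≤ 5r^4 + 5 on |z|=r, giving M(r) ≤ e^{5r^4 + 5} and ρ ≤ 4. For the lower bound, choose z on |z|=r with -5z^4 purely imaginary of modulus 5r^4; then |cos(−5z^4 + 5)| grows like e^{5r^4}/2, so ρ ≥ 4. Hence ρ = 4.
Therefore ρ = 4.

Order ρ = 4.


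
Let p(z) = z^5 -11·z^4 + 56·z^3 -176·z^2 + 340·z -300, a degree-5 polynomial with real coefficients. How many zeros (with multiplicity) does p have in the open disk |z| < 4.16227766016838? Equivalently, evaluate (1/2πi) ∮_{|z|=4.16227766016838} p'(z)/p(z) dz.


The zeros of p are: (1 + 3i), (1 - 3i), 3, (3 + 1i), (3 - 1i).
Their magnitudes are: 3.162, 3.162, 3, 3.162, 3.162.
Zeros with |z| < R = 4.16227766016838: (1 + 3i), (1 - 3i), 3, (3 + 1i), (3 - 1i).
Count = 5.
By the argument principle, (1/2πi) ∮_{|z|=R} p'(z)/p(z) dz equals exactly this count.

Number of zeros inside |z| < 4.16227766016838: 5.


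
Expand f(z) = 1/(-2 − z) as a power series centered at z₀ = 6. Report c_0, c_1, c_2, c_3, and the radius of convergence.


Let w = z − z₀, so z = z₀ + w.
Then -2 − z = -2 − (z₀ + w) = (-2 − z₀) − w = -8 − w.
f(z) = 1/(-8 − w) = (1/(-8)) · 1/(1 − w/(-8)) = Σ_{n≥0} w^n / (-8)^(n+1).
So c_n = 1/(-8)^(n+1):
  c_0 = 1/(-8)^1 = -1/8.
  c_1 = 1/(-8)^2 = 1/64.
  c_2 = 1/(-8)^3 = -1/512.
  c_3 = 1/(-8)^4 = 1/4096.
The series is valid for |w/d| < 1, i.e. |z − z₀| < |d|.
Radius of convergence: R = |-2 − z₀| = |-8| = 8 (distance from z₀ to the singularity z = -2).

c_0 = -1/8, c_1 = 1/64, c_2 = -1/512, c_3 = 1/4096; R = 8.


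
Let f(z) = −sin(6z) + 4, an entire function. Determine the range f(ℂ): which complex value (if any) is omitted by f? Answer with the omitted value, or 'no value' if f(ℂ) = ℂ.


Little Picard bounds the complement of f(ℂ) to at most one point.
sin is entire and surjective onto ℂ: for every w ∈ ℂ, sin(ζ) = w has a solution ζ ∈ ℂ (e.g., via the complex inverse arcsin). With ζ = 6z this gives z = ζ/(6). Then -1·sin(6z) takes every value in -1·ℂ = ℂ, and adding 4 is a bijection of ℂ. So f is surjective and omits no value. (Note: only on the real line is sin bounded by [−1, 1].)

Omitted value: no value.


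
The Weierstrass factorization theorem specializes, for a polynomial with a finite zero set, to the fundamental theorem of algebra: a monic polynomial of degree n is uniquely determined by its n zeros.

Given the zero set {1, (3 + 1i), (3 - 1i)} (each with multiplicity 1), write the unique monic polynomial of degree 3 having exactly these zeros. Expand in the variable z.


The polynomial is p(z) = ∏_{α ∈ S} (z − α), where S = {1, (3 + 1i), (3 - 1i)}.
Expanding the product yields: p(z) = z^3 -7·z^2 + 16·z -10.
Note conjugate pairs combine to real quadratics: (z − (3+1i))(z − (3−1i)) = z² − 6z + 10.
The resulting polynomial has degree 3 and real coefficients as required.

p(z) = z^3 -7·z^2 + 16·z -10.


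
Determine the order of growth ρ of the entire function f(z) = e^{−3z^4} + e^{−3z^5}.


Each summand is entire of order 4 and 5 respectively (as in the single-exponential case). The order of a sum is at most the max of the orders, so ρ ≤ 5. For the lower bound: on |z|=r choose arg z so that -3z^5 is real positive; then |e^{-3z^5}| = e^{3r^5} while |e^{-3z^4}| ≤ e^{3r^4} = o(e^{3r^5}). So |f| ≥ e^{3r^5}(1 − o(1)) and ρ ≥ 5. Hence ρ = max(4, 5) = 5.
Therefore ρ = 5.

Order ρ = 5.


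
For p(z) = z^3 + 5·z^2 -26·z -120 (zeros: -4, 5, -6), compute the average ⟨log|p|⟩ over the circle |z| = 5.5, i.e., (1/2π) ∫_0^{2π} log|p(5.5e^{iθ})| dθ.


Zeros: -6, -4, 5; r = 5.5.
Inside |z| < r: -4, 5. Outside (|z| ≥ r): -6.
p(0) = -120, so log|p(0)| = log(120) = 4.7875.
Apply Jensen: I(r) = log|p(0)| + Σ_k log(r/|z_k|), summed over zeros inside |z| < r.
  log(r/|z_k|) for z_k = -4: log(5.5/4) = 0.3185
  log(r/|z_k|) for z_k = 5: log(5.5/5) = 0.0953
  Outside zeros (-6) contribute nothing to the Jensen sum.
Sum over inside zeros: 0.4138.
I(r) = log|p(0)| + (inside sum) = 4.7875 + 0.4138 = 5.2013.
Note: since some zeros are outside |z| ≤ r, the simplified n·log(r) form does NOT apply — only the inside zeros contribute.

I(r) ≈ 5.2013.


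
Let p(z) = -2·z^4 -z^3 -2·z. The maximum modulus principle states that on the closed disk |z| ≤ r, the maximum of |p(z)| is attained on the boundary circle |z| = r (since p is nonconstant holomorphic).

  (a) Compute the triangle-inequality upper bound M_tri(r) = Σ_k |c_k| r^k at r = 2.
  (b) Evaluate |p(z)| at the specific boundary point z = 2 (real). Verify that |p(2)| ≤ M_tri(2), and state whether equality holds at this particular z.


Coefficients: c_0 = 0, c_1 = -2, c_2 = 0, c_3 = -1, c_4 = -2. Radius r = 2.
Part (a). Triangle bound: M_tri(r) = Σ_k |c_k| r^k
  = |0|·2^0 + |-2|·2^1 + |0|·2^2 + |-1|·2^3 + |-2|·2^4
  = 0 + 4 + 0 + 8 + 32 = 44.
This bounds M(r) := max_{|z|=r} |p(z)| from above; equality holds iff all terms c_k z^k can be made to align in phase at a single z on |z|=r.
Part (b). At z = 2 (real, on the circle |z| = r):
  p(2) = (0)·2^0 + (-2)·2^1 + (0)·2^2 + (-1)·2^3 + (-2)·2^4 = -44.
  |p(2)| = 44.
Since all nonzero coefficients share the same sign, |p(2)| = 44 = M_tri(2); the triangle bound is attained at z = 2, so in fact M(r) = 44.

M_tri(2) = 44; |p(2)| = 44; equality at z=2: yes.


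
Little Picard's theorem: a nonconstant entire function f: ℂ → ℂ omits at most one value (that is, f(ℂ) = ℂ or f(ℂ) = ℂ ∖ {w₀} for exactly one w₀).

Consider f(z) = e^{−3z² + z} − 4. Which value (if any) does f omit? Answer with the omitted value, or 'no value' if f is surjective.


Little Picard bounds the complement of f(ℂ) to at most one point.
The exponent g(z) = −3z² + z is a nonconstant polynomial, hence surjective onto ℂ. So e^{g(z)} takes every value in {e^w : w ∈ ℂ} = ℂ ∖ {0}. Adding -4 shifts the range to ℂ ∖ {-4}. f omits exactly -4.

Omitted value: -4.


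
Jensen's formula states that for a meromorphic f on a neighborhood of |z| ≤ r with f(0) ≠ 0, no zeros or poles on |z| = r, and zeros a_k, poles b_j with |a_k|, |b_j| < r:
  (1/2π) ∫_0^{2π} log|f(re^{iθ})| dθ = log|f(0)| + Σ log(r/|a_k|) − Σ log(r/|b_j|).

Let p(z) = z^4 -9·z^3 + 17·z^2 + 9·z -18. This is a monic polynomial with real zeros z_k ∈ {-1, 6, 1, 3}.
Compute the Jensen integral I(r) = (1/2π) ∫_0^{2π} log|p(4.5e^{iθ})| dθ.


Zeros: -1, 1, 3, 6; r = 4.5.
Inside |z| < r: -1, 1, 3. Outside (|z| ≥ r): 6.
p(0) = -18, so log|p(0)| = log(18) = 2.8904.
Apply Jensen: I(r) = log|p(0)| + Σ_k log(r/|z_k|), summed over zeros inside |z| < r.
  log(r/|z_k|) for z_k = -1: log(4.5/1) = 1.5041
  log(r/|z_k|) for z_k = 1: log(4.5/1) = 1.5041
  log(r/|z_k|) for z_k = 3: log(4.5/3) = 0.4055
  Outside zeros (6) contribute nothing to the Jensen sum.
Sum over inside zeros: 3.4136.
I(r) = log|p(0)| + (inside sum) = 2.8904 + 3.4136 = 6.3040.
Note: since some zeros are outside |z| ≤ r, the simplified n·log(r) form does NOT apply — only the inside zeros contribute.

I(r) ≈ 6.3040.


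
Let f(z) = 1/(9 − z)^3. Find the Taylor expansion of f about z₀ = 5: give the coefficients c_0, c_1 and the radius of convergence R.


Let w = z − z₀, so z = z₀ + w.
Then 9 − z = 9 − (z₀ + w) = (9 − z₀) − w = 4 − w.
f(z) = 1/(4 − w)^3 = (1/(4)^3) · (1 − w/(4))^{−3}.
By the binomial series (1−u)^{−3} = Σ_{n≥0} C(n+2, 2) u^n for |u|<1, with u = w/(4):
  c_n = C(n+2, 2) / (4)^(n+3).
  c_0 = 1/(4)^3 = 1/64.
  c_1 = 3/(4)^4 = 3/256.
The series is valid for |w/d| < 1, i.e. |z − z₀| < |d|.
Radius of convergence: R = |9 − z₀| = |4| = 4 (distance from z₀ to the singularity z = 9).

c_0 = 1/64, c_1 = 3/256; R = 4.


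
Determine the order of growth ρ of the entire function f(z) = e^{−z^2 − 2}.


|e^{−z^2 − 2}| = e^{Re(-1·z^2) + -2} ≤ e^{1|z|^2 + -2} = e^{1r^2 + -2} on |z| = r, so ρ ≤ 2. Choosing z on |z|=r so that -1·z^2 is real positive (always possible by picking arg z appropriately) gives |f(z)| = e^{1r^2 + -2}, matching the bound. The additive constant -2 does not affect log log M(r) ~ 2·log r. Hence ρ = 2.
Therefore ρ = 2.

Order ρ = 2.


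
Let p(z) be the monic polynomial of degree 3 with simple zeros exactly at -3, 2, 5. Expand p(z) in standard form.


The polynomial is p(z) = ∏_{α ∈ S} (z − α), where S = {-3, 2, 5}.
Expanding the product yields: p(z) = z^3 -4·z^2 -11·z + 30.
The resulting polynomial has degree 3 and real coefficients as required.

p(z) = z^3 -4·z^2 -11·z + 30.


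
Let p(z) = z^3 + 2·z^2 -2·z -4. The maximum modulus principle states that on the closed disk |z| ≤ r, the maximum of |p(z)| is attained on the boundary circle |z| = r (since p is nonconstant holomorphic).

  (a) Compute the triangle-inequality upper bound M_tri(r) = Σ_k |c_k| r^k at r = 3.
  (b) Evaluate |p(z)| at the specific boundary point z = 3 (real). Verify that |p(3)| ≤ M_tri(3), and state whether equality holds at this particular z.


Coefficients: c_0 = -4, c_1 = -2, c_2 = 2, c_3 = 1. Radius r = 3.
Part (a). Triangle bound: M_tri(r) = Σ_k |c_k| r^k
  = |-4|·3^0 + |-2|·3^1 + |2|·3^2 + |1|·3^3
  = 4 + 6 + 18 + 27 = 55.
This bounds M(r) := max_{|z|=r} |p(z)| from above; equality holds iff all terms c_k z^k can be made to align in phase at a single z on |z|=r.
Part (b). At z = 3 (real, on the circle |z| = r):
  p(3) = (-4)·3^0 + (-2)·3^1 + (2)·3^2 + (1)·3^3 = 35.
  |p(3)| = 35.
Check: |p(3)| = 35 ≤ 55 = M_tri(3). ✓ Equality does not hold at z = 3 (the coefficients have mixed signs, so the terms do not all align in phase there).

M_tri(3) = 55; |p(3)| = 35; equality at z=3: no.
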